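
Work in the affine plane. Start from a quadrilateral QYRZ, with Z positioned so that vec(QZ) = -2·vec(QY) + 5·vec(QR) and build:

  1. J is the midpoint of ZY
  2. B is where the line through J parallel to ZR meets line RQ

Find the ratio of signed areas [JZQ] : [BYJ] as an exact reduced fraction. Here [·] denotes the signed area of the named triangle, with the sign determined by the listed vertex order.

Set Q = (0, 0), Y = (1, 0), R = (0, 1), Z = (-2, 5); any affine frame gives the same invariant.
1. J is the midpoint of ZY ⇒ J = (-1/2, 5/2)
2. B is where the line through J parallel to ZR meets line RQ ⇒ B = (0, 3/2)
2·[JZQ] = 5/2, 2·[BYJ] = 1/4
[JZQ]:[BYJ] = 5/2:1/4 = 10

[JZQ]:[BYJ] = 10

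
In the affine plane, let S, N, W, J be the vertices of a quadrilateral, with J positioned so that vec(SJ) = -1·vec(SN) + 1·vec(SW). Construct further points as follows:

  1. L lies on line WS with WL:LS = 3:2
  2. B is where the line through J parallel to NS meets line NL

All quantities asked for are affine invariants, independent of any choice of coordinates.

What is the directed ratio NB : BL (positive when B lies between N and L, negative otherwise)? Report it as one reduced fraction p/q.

Set S = (0, 0), N = (1, 0), W = (0, 1), J = (-1, 1); any affine frame gives the same invariant.
1. L lies on line WS with WL:LS = 3:2 ⇒ L = (0, 2/5)
2. B is where the line through J parallel to NS meets line NL ⇒ B = (-3/2, 1)
B = N + t·(L−N) with t = 5/2, so NB:BL = t:(1−t) = 5/2:-3/2

NB:BL = -5/3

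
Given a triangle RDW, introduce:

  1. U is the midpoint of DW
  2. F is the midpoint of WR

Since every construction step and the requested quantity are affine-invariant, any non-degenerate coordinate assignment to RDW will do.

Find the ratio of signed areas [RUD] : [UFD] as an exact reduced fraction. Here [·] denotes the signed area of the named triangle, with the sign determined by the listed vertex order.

[RUD]:[UFD] = -2

Set R = (0, 0), D = (1, 0), W = (0, 1); any affine frame gives the same invariant.
1. U is the midpoint of DW ⇒ U = (1/2, 1/2)
2. F is the midpoint of WR ⇒ F = (0, 1/2)
2·[RUD] = -1/2, 2·[UFD] = 1/4
[RUD]:[UFD] = -1/2:1/4 = -2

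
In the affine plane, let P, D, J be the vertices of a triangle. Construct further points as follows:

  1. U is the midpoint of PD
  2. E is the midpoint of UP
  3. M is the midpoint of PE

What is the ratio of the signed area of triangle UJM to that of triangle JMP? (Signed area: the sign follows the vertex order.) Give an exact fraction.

[UJM]:[JMP] = -3

Choose coordinates P = (0, 0), D = (1, 0), J = (0, 1).
1. U is the midpoint of PD ⇒ U = (1/2, 0)
2. E is the midpoint of UP ⇒ E = (1/4, 0)
3. M is the midpoint of PE ⇒ M = (1/8, 0)
2·[UJM] = 3/8, 2·[JMP] = -1/8
[UJM]:[JMP] = 3/8:-1/8 = -3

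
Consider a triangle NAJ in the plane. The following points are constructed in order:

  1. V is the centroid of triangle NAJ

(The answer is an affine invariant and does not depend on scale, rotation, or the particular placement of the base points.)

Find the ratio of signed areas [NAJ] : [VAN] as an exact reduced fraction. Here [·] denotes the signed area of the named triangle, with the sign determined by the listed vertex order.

[NAJ]:[VAN] = -3

Set N = (0, 0), A = (1, 0), J = (0, 1); any affine frame gives the same invariant.
1. V is the centroid of triangle NAJ ⇒ V = (1/3, 1/3)
2·[NAJ] = 1, 2·[VAN] = -1/3
[NAJ]:[VAN] = 1:-1/3 = -3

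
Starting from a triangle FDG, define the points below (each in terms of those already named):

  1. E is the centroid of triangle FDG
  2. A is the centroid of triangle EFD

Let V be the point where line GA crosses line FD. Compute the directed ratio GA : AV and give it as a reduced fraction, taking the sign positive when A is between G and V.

Choose coordinates F = (0, 0), D = (1, 0), G = (0, 1).
1. E is the centroid of triangle FDG ⇒ E = (1/3, 1/3)
2. A is the centroid of triangle EFD ⇒ A = (4/9, 1/9)
line GA meets FD at V = (1/2, 0)
A = G + t·(V−G) with t = 8/9, so GA:AV = 8/9:1/9

GA:AV = 8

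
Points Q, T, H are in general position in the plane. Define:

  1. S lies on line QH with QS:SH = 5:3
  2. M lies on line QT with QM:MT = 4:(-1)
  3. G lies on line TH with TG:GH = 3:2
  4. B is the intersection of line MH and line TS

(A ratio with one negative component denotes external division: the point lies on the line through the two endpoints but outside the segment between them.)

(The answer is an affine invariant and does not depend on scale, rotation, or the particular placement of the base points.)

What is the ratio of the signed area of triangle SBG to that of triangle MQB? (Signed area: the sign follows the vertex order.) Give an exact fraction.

[SBG]:[MQB] = 81/200

Assign Q = (0, 0), T = (1, 0), H = (0, 1) — the answer is frame-independent, so this choice is without loss of generality.
1. S lies on line QH with QS:SH = 5:3 ⇒ S = (0, 5/8)
2. M lies on line QT with QM:MT = 4:(-1) ⇒ M = (4/3, 0)
3. G lies on line TH with TG:GH = 3:2 ⇒ G = (2/5, 3/5)
4. B is the intersection of line MH and line TS ⇒ B = (3, -5/4)
2·[SBG] = 27/40, 2·[MQB] = 5/3
[SBG]:[MQB] = 27/40:5/3 = 81/200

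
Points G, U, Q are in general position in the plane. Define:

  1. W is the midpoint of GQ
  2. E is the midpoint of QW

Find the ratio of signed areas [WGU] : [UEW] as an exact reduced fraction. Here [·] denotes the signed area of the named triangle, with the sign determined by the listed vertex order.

Work in coordinates with G = (0, 0), U = (1, 0), Q = (0, 1).
1. W is the midpoint of GQ ⇒ W = (0, 1/2)
2. E is the midpoint of QW ⇒ E = (0, 3/4)
2·[WGU] = 1/2, 2·[UEW] = 1/4
[WGU]:[UEW] = 1/2:1/4 = 2

[WGU]:[UEW] = 2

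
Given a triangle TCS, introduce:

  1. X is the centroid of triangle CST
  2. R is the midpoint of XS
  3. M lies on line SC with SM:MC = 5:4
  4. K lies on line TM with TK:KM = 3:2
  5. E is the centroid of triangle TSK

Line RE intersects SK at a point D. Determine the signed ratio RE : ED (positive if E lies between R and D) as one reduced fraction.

Assign T = (0, 0), C = (1, 0), S = (0, 1) — the answer is frame-independent, so this choice is without loss of generality.
1. X is the centroid of triangle CST ⇒ X = (1/3, 1/3)
2. R is the midpoint of XS ⇒ R = (1/6, 2/3)
3. M lies on line SC with SM:MC = 5:4 ⇒ M = (5/9, 4/9)
4. K lies on line TM with TK:KM = 3:2 ⇒ K = (1/3, 4/15)
5. E is the centroid of triangle TSK ⇒ E = (1/9, 19/45)
line RE meets SK at D = (16/99, 29/45)
E = R + t·(D−R) with t = 11, so RE:ED = 11:-10

RE:ED = -11/10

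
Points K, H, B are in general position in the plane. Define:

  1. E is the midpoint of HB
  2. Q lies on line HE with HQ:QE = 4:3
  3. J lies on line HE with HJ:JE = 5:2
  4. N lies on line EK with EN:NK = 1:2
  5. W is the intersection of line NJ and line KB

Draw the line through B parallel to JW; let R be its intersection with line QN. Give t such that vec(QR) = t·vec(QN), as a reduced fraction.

Assign K = (0, 0), H = (1, 0), B = (0, 1) — the answer is frame-independent, so this choice is without loss of generality.
1. E is the midpoint of HB ⇒ E = (1/2, 1/2)
2. Q lies on line HE with HQ:QE = 4:3 ⇒ Q = (5/7, 2/7)
3. J lies on line HE with HJ:JE = 5:2 ⇒ J = (9/14, 5/14)
4. N lies on line EK with EN:NK = 1:2 ⇒ N = (1/3, 1/3)
5. W is the intersection of line NJ and line KB ⇒ W = (0, 4/13)
through B parallel to JW: direction (-9/14, -9/182); meets QN at R = (-65/21, 16/21)
R = Q + t·(N−Q) with t = 10

t = 10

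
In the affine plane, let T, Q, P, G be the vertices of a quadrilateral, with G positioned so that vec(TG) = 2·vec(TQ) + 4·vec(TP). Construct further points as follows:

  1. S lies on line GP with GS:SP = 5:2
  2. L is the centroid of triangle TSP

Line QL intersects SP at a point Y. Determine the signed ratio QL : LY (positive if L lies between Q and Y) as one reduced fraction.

QL:LY = 13/2

Work in coordinates with T = (0, 0), Q = (1, 0), P = (0, 1), G = (2, 4).
1. S lies on line GP with GS:SP = 5:2 ⇒ S = (4/7, 13/7)
2. L is the centroid of triangle TSP ⇒ L = (4/21, 20/21)
line QL meets SP at Y = (6/91, 100/91)
L = Q + t·(Y−Q) with t = 13/15, so QL:LY = 13/15:2/15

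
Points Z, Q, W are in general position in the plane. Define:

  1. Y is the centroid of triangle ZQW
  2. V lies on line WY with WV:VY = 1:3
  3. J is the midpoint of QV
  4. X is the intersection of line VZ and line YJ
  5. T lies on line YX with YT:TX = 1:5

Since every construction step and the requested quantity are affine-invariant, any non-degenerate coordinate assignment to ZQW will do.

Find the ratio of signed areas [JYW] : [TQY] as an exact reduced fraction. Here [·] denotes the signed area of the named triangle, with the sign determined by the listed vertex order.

[JYW]:[TQY] = -16/3

Assign Z = (0, 0), Q = (1, 0), W = (0, 1) — the answer is frame-independent, so this choice is without loss of generality.
1. Y is the centroid of triangle ZQW ⇒ Y = (1/3, 1/3)
2. V lies on line WY with WV:VY = 1:3 ⇒ V = (1/12, 5/6)
3. J is the midpoint of QV ⇒ J = (13/24, 5/12)
4. X is the intersection of line VZ and line YJ ⇒ X = (1/48, 5/24)
5. T lies on line YX with YT:TX = 1:5 ⇒ T = (9/32, 5/16)
2·[JYW] = -1/6, 2·[TQY] = 1/32
[JYW]:[TQY] = -1/6:1/32 = -16/3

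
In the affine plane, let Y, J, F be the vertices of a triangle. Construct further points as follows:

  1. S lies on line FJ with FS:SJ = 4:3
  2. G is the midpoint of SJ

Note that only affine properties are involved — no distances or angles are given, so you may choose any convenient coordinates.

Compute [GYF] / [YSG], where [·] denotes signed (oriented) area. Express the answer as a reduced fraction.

Set Y = (0, 0), J = (1, 0), F = (0, 1); any affine frame gives the same invariant.
1. S lies on line FJ with FS:SJ = 4:3 ⇒ S = (4/7, 3/7)
2. G is the midpoint of SJ ⇒ G = (11/14, 3/14)
2·[GYF] = -11/14, 2·[YSG] = -3/14
[GYF]:[YSG] = -11/14:-3/14 = 11/3

[GYF]:[YSG] = 11/3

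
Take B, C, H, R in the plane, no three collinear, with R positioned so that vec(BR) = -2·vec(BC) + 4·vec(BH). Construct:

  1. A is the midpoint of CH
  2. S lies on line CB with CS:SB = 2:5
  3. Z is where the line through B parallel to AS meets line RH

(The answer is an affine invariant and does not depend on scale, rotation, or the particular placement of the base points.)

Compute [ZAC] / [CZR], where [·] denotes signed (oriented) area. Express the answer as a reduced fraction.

Work in coordinates with B = (0, 0), C = (1, 0), H = (0, 1), R = (-2, 4).
1. A is the midpoint of CH ⇒ A = (1/2, 1/2)
2. S lies on line CB with CS:SB = 2:5 ⇒ S = (5/7, 0)
3. Z is where the line through B parallel to AS meets line RH ⇒ Z = (-6/5, 14/5)
2·[ZAC] = 3/10, 2·[CZR] = -2/5
[ZAC]:[CZR] = 3/10:-2/5 = -3/4

[ZAC]:[CZR] = -3/4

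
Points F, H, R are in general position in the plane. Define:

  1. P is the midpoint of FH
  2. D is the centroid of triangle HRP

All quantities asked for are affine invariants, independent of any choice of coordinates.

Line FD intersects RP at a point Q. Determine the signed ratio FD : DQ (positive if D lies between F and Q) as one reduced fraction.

Set F = (0, 0), H = (1, 0), R = (0, 1); any affine frame gives the same invariant.
1. P is the midpoint of FH ⇒ P = (1/2, 0)
2. D is the centroid of triangle HRP ⇒ D = (1/2, 1/3)
line FD meets RP at Q = (3/8, 1/4)
D = F + t·(Q−F) with t = 4/3, so FD:DQ = 4/3:-1/3

FD:DQ = -4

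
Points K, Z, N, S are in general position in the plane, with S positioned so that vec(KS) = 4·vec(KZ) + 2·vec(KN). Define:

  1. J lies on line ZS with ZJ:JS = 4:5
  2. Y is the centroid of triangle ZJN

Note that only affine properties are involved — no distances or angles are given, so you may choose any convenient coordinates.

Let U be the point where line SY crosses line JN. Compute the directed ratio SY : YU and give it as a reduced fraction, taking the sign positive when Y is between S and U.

Assign K = (0, 0), Z = (1, 0), N = (0, 1), S = (4, 2) — the answer is frame-independent, so this choice is without loss of generality.
1. J lies on line ZS with ZJ:JS = 4:5 ⇒ J = (7/3, 8/9)
2. Y is the centroid of triangle ZJN ⇒ Y = (10/9, 17/27)
line SY meets JN at U = (98/57, 157/171)
Y = S + t·(U−S) with t = 19/15, so SY:YU = 19/15:-4/15

SY:YU = -19/4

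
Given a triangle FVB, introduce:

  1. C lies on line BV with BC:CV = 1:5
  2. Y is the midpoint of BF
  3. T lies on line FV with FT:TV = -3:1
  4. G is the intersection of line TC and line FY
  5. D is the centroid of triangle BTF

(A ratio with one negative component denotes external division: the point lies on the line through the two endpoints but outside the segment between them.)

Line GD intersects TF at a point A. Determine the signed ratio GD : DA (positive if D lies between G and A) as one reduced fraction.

GD:DA = 29/16

Choose coordinates F = (0, 0), V = (1, 0), B = (0, 1).
1. C lies on line BV with BC:CV = 1:5 ⇒ C = (1/6, 5/6)
2. Y is the midpoint of BF ⇒ Y = (0, 1/2)
3. T lies on line FV with FT:TV = -3:1 ⇒ T = (3/2, 0)
4. G is the intersection of line TC and line FY ⇒ G = (0, 15/16)
5. D is the centroid of triangle BTF ⇒ D = (1/2, 1/3)
line GD meets TF at A = (45/58, 0)
D = G + t·(A−G) with t = 29/45, so GD:DA = 29/45:16/45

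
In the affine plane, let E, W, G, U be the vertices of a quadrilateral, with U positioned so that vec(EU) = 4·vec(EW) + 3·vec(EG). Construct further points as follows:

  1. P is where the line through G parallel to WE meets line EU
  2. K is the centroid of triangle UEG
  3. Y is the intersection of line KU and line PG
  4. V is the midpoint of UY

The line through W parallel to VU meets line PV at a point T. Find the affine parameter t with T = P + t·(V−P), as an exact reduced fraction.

t = -19/8

Assign E = (0, 0), W = (1, 0), G = (0, 1), U = (4, 3) — the answer is frame-independent, so this choice is without loss of generality.
1. P is where the line through G parallel to WE meets line EU ⇒ P = (4/3, 1)
2. K is the centroid of triangle UEG ⇒ K = (4/3, 4/3)
3. Y is the intersection of line KU and line PG ⇒ Y = (4/5, 1)
4. V is the midpoint of UY ⇒ V = (12/5, 2)
through W parallel to VU: direction (8/5, 1); meets PV at T = (-6/5, -11/8)
T = P + t·(V−P) with t = -19/8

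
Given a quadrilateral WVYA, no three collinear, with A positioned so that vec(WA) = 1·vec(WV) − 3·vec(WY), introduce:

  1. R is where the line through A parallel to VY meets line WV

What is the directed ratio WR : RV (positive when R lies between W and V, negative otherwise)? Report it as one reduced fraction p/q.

Set W = (0, 0), V = (1, 0), Y = (0, 1), A = (1, -3); any affine frame gives the same invariant.
1. R is where the line through A parallel to VY meets line WV ⇒ R = (-2, 0)
R = W + t·(V−W) with t = -2, so WR:RV = t:(1−t) = -2:3

WR:RV = -2/3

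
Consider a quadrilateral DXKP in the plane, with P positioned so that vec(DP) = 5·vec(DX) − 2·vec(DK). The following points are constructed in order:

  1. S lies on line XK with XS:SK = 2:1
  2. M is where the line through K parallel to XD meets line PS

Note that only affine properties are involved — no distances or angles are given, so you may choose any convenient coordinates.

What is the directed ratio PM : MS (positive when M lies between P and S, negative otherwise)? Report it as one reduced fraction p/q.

PM:MS = -9

Work in coordinates with D = (0, 0), X = (1, 0), K = (0, 1), P = (5, -2).
1. S lies on line XK with XS:SK = 2:1 ⇒ S = (1/3, 2/3)
2. M is where the line through K parallel to XD meets line PS ⇒ M = (-1/4, 1)
M = P + t·(S−P) with t = 9/8, so PM:MS = t:(1−t) = 9/8:-1/8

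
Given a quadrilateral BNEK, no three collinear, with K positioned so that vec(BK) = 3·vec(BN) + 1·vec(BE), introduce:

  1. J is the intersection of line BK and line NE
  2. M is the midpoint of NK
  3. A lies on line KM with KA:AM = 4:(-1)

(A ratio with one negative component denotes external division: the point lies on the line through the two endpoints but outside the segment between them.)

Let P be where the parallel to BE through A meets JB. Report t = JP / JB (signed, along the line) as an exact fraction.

Work in coordinates with B = (0, 0), N = (1, 0), E = (0, 1), K = (3, 1).
1. J is the intersection of line BK and line NE ⇒ J = (3/4, 1/4)
2. M is the midpoint of NK ⇒ M = (2, 1/2)
3. A lies on line KM with KA:AM = 4:(-1) ⇒ A = (5/3, 1/3)
through A parallel to BE: direction (0, 1); meets JB at P = (5/3, 5/9)
P = J + t·(B−J) with t = -11/9

t = -11/9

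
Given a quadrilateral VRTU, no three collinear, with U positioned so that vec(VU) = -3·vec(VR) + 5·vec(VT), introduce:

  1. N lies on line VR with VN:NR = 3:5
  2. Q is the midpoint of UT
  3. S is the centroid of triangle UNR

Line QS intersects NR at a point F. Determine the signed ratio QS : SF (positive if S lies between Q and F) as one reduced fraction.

QS:SF = 4/5

Assign V = (0, 0), R = (1, 0), T = (0, 1), U = (-3, 5) — the answer is frame-independent, so this choice is without loss of generality.
1. N lies on line VR with VN:NR = 3:5 ⇒ N = (3/8, 0)
2. Q is the midpoint of UT ⇒ Q = (-3/2, 3)
3. S is the centroid of triangle UNR ⇒ S = (-13/24, 5/3)
line QS meets NR at F = (21/32, 0)
S = Q + t·(F−Q) with t = 4/9, so QS:SF = 4/9:5/9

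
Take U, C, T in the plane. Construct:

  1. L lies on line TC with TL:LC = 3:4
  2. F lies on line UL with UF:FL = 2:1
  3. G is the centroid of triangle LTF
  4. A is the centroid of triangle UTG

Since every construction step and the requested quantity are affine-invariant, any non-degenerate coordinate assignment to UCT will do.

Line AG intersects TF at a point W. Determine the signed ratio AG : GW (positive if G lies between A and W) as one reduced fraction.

AG:GW = -8/3

Work in coordinates with U = (0, 0), C = (1, 0), T = (0, 1).
1. L lies on line TC with TL:LC = 3:4 ⇒ L = (3/7, 4/7)
2. F lies on line UL with UF:FL = 2:1 ⇒ F = (2/7, 8/21)
3. G is the centroid of triangle LTF ⇒ G = (5/21, 41/63)
4. A is the centroid of triangle UTG ⇒ A = (5/63, 104/189)
line AG meets TF at W = (5/28, 103/168)
G = A + t·(W−A) with t = 8/5, so AG:GW = 8/5:-3/5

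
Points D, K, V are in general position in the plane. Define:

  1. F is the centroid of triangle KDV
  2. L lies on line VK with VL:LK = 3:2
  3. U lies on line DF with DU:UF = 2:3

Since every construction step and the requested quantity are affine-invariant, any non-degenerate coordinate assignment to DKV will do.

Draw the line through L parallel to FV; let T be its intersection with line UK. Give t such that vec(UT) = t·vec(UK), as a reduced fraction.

t = 3/4

Work in coordinates with D = (0, 0), K = (1, 0), V = (0, 1).
1. F is the centroid of triangle KDV ⇒ F = (1/3, 1/3)
2. L lies on line VK with VL:LK = 3:2 ⇒ L = (3/5, 2/5)
3. U lies on line DF with DU:UF = 2:3 ⇒ U = (2/15, 2/15)
through L parallel to FV: direction (-1/3, 2/3); meets UK at T = (47/60, 1/30)
T = U + t·(K−U) with t = 3/4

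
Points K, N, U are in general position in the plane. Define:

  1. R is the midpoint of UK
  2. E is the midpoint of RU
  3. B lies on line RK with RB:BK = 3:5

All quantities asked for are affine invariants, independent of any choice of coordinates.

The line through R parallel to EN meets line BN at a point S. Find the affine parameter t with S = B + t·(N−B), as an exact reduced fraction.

t = 3/7

Work in coordinates with K = (0, 0), N = (1, 0), U = (0, 1).
1. R is the midpoint of UK ⇒ R = (0, 1/2)
2. E is the midpoint of RU ⇒ E = (0, 3/4)
3. B lies on line RK with RB:BK = 3:5 ⇒ B = (0, 5/16)
through R parallel to EN: direction (1, -3/4); meets BN at S = (3/7, 5/28)
S = B + t·(N−B) with t = 3/7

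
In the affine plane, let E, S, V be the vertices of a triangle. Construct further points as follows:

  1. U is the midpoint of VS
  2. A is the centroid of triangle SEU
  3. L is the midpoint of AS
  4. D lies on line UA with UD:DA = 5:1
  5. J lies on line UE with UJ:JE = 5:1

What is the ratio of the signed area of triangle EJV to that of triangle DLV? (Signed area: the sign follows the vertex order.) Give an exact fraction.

[EJV]:[DLV] = 2/3

Work in coordinates with E = (0, 0), S = (1, 0), V = (0, 1).
1. U is the midpoint of VS ⇒ U = (1/2, 1/2)
2. A is the centroid of triangle SEU ⇒ A = (1/2, 1/6)
3. L is the midpoint of AS ⇒ L = (3/4, 1/12)
4. D lies on line UA with UD:DA = 5:1 ⇒ D = (1/2, 2/9)
5. J lies on line UE with UJ:JE = 5:1 ⇒ J = (1/12, 1/12)
2·[EJV] = 1/12, 2·[DLV] = 1/8
[EJV]:[DLV] = 1/12:1/8 = 2/3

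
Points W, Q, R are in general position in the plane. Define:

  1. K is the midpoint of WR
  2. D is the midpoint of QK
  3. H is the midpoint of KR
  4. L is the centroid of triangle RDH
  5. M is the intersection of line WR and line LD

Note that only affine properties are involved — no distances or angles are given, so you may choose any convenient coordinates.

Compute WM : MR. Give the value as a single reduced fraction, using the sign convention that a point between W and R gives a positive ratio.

Work in coordinates with W = (0, 0), Q = (1, 0), R = (0, 1).
1. K is the midpoint of WR ⇒ K = (0, 1/2)
2. D is the midpoint of QK ⇒ D = (1/2, 1/4)
3. H is the midpoint of KR ⇒ H = (0, 3/4)
4. L is the centroid of triangle RDH ⇒ L = (1/6, 2/3)
5. M is the intersection of line WR and line LD ⇒ M = (0, 7/8)
M = W + t·(R−W) with t = 7/8, so WM:MR = t:(1−t) = 7/8:1/8

WM:MR = 7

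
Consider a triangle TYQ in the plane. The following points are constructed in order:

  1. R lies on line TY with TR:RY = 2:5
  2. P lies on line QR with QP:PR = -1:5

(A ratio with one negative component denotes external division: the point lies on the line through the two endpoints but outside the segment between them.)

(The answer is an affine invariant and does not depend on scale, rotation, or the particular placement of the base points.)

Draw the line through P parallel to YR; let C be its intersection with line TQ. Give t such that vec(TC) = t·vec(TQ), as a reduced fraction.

t = 5/4

Set T = (0, 0), Y = (1, 0), Q = (0, 1); any affine frame gives the same invariant.
1. R lies on line TY with TR:RY = 2:5 ⇒ R = (2/7, 0)
2. P lies on line QR with QP:PR = -1:5 ⇒ P = (-1/14, 5/4)
through P parallel to YR: direction (-5/7, 0); meets TQ at C = (0, 5/4)
C = T + t·(Q−T) with t = 5/4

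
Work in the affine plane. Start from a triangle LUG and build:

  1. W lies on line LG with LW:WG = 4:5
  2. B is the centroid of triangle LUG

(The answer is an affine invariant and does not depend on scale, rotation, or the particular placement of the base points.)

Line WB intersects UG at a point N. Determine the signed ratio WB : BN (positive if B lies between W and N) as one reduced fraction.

Set L = (0, 0), U = (1, 0), G = (0, 1); any affine frame gives the same invariant.
1. W lies on line LG with LW:WG = 4:5 ⇒ W = (0, 4/9)
2. B is the centroid of triangle LUG ⇒ B = (1/3, 1/3)
line WB meets UG at N = (5/6, 1/6)
B = W + t·(N−W) with t = 2/5, so WB:BN = 2/5:3/5

WB:BN = 2/3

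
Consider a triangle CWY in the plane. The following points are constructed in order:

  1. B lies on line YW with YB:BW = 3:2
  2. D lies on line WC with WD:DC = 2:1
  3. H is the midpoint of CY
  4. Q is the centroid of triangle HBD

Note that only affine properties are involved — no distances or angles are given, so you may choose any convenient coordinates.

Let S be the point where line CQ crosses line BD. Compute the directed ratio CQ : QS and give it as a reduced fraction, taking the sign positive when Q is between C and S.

CQ:QS = 1/2

Work in coordinates with C = (0, 0), W = (1, 0), Y = (0, 1).
1. B lies on line YW with YB:BW = 3:2 ⇒ B = (3/5, 2/5)
2. D lies on line WC with WD:DC = 2:1 ⇒ D = (1/3, 0)
3. H is the midpoint of CY ⇒ H = (0, 1/2)
4. Q is the centroid of triangle HBD ⇒ Q = (14/45, 3/10)
line CQ meets BD at S = (14/15, 9/10)
Q = C + t·(S−C) with t = 1/3, so CQ:QS = 1/3:2/3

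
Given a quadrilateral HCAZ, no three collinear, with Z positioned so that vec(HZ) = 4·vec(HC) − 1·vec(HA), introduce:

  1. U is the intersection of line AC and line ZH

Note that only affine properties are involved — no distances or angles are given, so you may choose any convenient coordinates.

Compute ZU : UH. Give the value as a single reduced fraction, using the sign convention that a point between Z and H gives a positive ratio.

Assign H = (0, 0), C = (1, 0), A = (0, 1), Z = (4, -1) — the answer is frame-independent, so this choice is without loss of generality.
1. U is the intersection of line AC and line ZH ⇒ U = (4/3, -1/3)
U = Z + t·(H−Z) with t = 2/3, so ZU:UH = t:(1−t) = 2/3:1/3

ZU:UH = 2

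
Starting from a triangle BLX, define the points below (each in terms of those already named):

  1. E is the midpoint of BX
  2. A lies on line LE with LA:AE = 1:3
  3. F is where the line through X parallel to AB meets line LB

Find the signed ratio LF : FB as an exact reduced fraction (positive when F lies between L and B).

Assign B = (0, 0), L = (1, 0), X = (0, 1) — the answer is frame-independent, so this choice is without loss of generality.
1. E is the midpoint of BX ⇒ E = (0, 1/2)
2. A lies on line LE with LA:AE = 1:3 ⇒ A = (3/4, 1/8)
3. F is where the line through X parallel to AB meets line LB ⇒ F = (-6, 0)
F = L + t·(B−L) with t = 7, so LF:FB = t:(1−t) = 7:-6

LF:FB = -7/6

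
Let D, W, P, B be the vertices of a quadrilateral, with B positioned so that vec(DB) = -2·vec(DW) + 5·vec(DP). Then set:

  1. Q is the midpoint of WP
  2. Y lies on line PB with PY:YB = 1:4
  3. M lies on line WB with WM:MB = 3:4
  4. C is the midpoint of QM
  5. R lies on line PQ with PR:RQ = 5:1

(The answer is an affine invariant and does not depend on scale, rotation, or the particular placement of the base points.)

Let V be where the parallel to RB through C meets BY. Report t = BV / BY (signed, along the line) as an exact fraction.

Set D = (0, 0), W = (1, 0), P = (0, 1), B = (-2, 5); any affine frame gives the same invariant.
1. Q is the midpoint of WP ⇒ Q = (1/2, 1/2)
2. Y lies on line PB with PY:YB = 1:4 ⇒ Y = (-2/5, 9/5)
3. M lies on line WB with WM:MB = 3:4 ⇒ M = (-2/7, 15/7)
4. C is the midpoint of QM ⇒ C = (3/28, 37/28)
5. R lies on line PQ with PR:RQ = 5:1 ⇒ R = (5/12, 7/12)
through C parallel to RB: direction (-29/12, 53/12); meets BY at V = (-3, 7)
V = B + t·(Y−B) with t = -5/8

t = -5/8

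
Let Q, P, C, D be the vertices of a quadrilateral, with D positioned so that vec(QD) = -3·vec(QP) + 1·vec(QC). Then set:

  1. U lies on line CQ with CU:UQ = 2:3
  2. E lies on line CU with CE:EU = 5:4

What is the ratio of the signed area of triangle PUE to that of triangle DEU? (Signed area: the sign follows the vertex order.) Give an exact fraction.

Set Q = (0, 0), P = (1, 0), C = (0, 1), D = (-3, 1); any affine frame gives the same invariant.
1. U lies on line CQ with CU:UQ = 2:3 ⇒ U = (0, 3/5)
2. E lies on line CU with CE:EU = 5:4 ⇒ E = (0, 7/9)
2·[PUE] = -8/45, 2·[DEU] = -8/15
[PUE]:[DEU] = -8/45:-8/15 = 1/3

[PUE]:[DEU] = 1/3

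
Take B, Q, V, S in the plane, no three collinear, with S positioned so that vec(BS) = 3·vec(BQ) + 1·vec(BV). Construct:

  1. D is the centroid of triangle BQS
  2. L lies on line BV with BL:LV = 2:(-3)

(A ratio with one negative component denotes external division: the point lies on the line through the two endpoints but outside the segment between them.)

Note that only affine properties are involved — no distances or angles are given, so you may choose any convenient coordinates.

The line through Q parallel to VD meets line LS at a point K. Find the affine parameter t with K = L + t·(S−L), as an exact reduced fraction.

Set B = (0, 0), Q = (1, 0), V = (0, 1), S = (3, 1); any affine frame gives the same invariant.
1. D is the centroid of triangle BQS ⇒ D = (4/3, 1/3)
2. L lies on line BV with BL:LV = 2:(-3) ⇒ L = (0, -2)
through Q parallel to VD: direction (4/3, -2/3); meets LS at K = (5/3, -1/3)
K = L + t·(S−L) with t = 5/9

t = 5/9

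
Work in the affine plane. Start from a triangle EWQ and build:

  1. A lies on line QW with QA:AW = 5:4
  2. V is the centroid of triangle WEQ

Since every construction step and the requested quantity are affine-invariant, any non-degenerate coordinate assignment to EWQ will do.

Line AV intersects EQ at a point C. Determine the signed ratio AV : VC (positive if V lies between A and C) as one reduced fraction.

Work in coordinates with E = (0, 0), W = (1, 0), Q = (0, 1).
1. A lies on line QW with QA:AW = 5:4 ⇒ A = (5/9, 4/9)
2. V is the centroid of triangle WEQ ⇒ V = (1/3, 1/3)
line AV meets EQ at C = (0, 1/6)
V = A + t·(C−A) with t = 2/5, so AV:VC = 2/5:3/5

AV:VC = 2/3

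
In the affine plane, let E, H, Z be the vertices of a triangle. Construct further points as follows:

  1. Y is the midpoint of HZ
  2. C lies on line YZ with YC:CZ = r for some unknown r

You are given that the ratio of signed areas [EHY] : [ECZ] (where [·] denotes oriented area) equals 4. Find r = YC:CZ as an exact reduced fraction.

r = 3

Work in coordinates with E = (0, 0), H = (1, 0), Z = (0, 1).
1. Y is the midpoint of HZ ⇒ Y = (1/2, 1/2)
2. With YC:CZ = r, write λ = r/(r+1) so C = Y + λ·(Z−Y); C is affine-linear in λ
Every point depending on C is an affine combination of C and λ-independent points, so each such coordinate is linear in λ; the λ² term in each signed area is a multiple of (Z−Y)×(Z−Y) = 0, so 2·[EHY] and 2·[ECZ] are each linear in λ. Evaluating at λ=0 and λ=1:
  2·[EHY] = 1/2,   2·[ECZ] = -1/2·λ + 1/2
So [EHY]:[ECZ] = (1/2) / (-1/2·λ + 1/2). Setting this equal to 4:
  1/2 = 4·(-1/2·λ + 1/2)  ⇒  λ = 3/4
Then r = λ/(1−λ) = (3/4)/(1/4) = 3. Check: with r = 3, C = (1/8, 7/8) and [EHY]:[ECZ] = 4 as required.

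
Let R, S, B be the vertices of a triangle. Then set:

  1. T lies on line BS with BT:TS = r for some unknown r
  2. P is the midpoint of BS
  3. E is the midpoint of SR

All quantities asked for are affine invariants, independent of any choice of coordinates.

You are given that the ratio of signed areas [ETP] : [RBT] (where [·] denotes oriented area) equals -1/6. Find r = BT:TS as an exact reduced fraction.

Assign R = (0, 0), S = (1, 0), B = (0, 1) — the answer is frame-independent, so this choice is without loss of generality.
1. With BT:TS = r, write λ = r/(r+1) so T = B + λ·(S−B); T is affine-linear in λ
2. P is the midpoint of BS ⇒ P = (1/2, 1/2)
3. E is the midpoint of SR ⇒ E = (1/2, 0)
Every point depending on T is an affine combination of T and λ-independent points, so each such coordinate is linear in λ; the λ² term in each signed area is a multiple of (S−B)×(S−B) = 0, so 2·[ETP] and 2·[RBT] are each linear in λ. Evaluating at λ=0 and λ=1:
  2·[ETP] = 1/2·λ − 1/4,   2·[RBT] = −λ
So [ETP]:[RBT] = (1/2·λ − 1/4) / (−λ). Setting this equal to -1/6:
  1/2·λ − 1/4 = -1/6·(−λ)  ⇒  λ = 3/4
Then r = λ/(1−λ) = (3/4)/(1/4) = 3. Check: with r = 3, T = (3/4, 1/4) and [ETP]:[RBT] = -1/6 as required.

r = 3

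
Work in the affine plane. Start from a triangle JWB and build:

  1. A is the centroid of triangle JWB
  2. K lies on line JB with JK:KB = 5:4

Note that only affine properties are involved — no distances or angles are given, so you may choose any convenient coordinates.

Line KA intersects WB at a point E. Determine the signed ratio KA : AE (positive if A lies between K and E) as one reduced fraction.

Set J = (0, 0), W = (1, 0), B = (0, 1); any affine frame gives the same invariant.
1. A is the centroid of triangle JWB ⇒ A = (1/3, 1/3)
2. K lies on line JB with JK:KB = 5:4 ⇒ K = (0, 5/9)
line KA meets WB at E = (4/3, -1/3)
A = K + t·(E−K) with t = 1/4, so KA:AE = 1/4:3/4

KA:AE = 1/3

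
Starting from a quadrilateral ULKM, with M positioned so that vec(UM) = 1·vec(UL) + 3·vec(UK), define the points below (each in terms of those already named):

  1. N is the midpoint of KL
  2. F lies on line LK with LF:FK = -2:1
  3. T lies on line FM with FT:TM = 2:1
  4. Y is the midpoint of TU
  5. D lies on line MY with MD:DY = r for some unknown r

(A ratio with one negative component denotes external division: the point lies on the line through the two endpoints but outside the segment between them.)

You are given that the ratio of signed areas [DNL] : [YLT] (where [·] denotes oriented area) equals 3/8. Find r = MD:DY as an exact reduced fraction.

r = 4

Assign U = (0, 0), L = (1, 0), K = (0, 1), M = (1, 3) — the answer is frame-independent, so this choice is without loss of generality.
1. N is the midpoint of KL ⇒ N = (1/2, 1/2)
2. F lies on line LK with LF:FK = -2:1 ⇒ F = (-1, 2)
3. T lies on line FM with FT:TM = 2:1 ⇒ T = (1/3, 8/3)
4. Y is the midpoint of TU ⇒ Y = (1/6, 4/3)
5. With MD:DY = r, write λ = r/(r+1) so D = M + λ·(Y−M); D is affine-linear in λ
Every point depending on D is an affine combination of D and λ-independent points, so each such coordinate is linear in λ; the λ² term in each signed area is a multiple of (Y−M)×(Y−M) = 0, so 2·[DNL] and 2·[YLT] are each linear in λ. Evaluating at λ=0 and λ=1:
  2·[DNL] = -5/4·λ + 3/2,   2·[YLT] = 4/3
So [DNL]:[YLT] = (-5/4·λ + 3/2) / (4/3). Setting this equal to 3/8:
  -5/4·λ + 3/2 = 3/8·(4/3)  ⇒  λ = 4/5
Then r = λ/(1−λ) = (4/5)/(1/5) = 4. Check: with r = 4, D = (1/3, 5/3) and [DNL]:[YLT] = 3/8 as required.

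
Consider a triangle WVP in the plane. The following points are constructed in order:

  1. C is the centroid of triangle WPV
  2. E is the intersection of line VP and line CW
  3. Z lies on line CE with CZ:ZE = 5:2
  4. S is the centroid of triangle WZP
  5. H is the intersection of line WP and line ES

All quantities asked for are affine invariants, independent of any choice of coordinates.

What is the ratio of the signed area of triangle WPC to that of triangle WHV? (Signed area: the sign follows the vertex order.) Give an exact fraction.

Work in coordinates with W = (0, 0), V = (1, 0), P = (0, 1).
1. C is the centroid of triangle WPV ⇒ C = (1/3, 1/3)
2. E is the intersection of line VP and line CW ⇒ E = (1/2, 1/2)
3. Z lies on line CE with CZ:ZE = 5:2 ⇒ Z = (19/42, 19/42)
4. S is the centroid of triangle WZP ⇒ S = (19/126, 61/126)
5. H is the intersection of line WP and line ES ⇒ H = (0, 21/44)
2·[WPC] = -1/3, 2·[WHV] = -21/44
[WPC]:[WHV] = -1/3:-21/44 = 44/63

[WPC]:[WHV] = 44/63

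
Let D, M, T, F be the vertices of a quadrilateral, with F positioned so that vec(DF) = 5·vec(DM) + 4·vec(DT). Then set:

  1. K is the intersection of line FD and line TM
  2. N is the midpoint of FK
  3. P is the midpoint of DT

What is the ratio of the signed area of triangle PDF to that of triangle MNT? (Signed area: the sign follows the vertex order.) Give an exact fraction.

[PDF]:[MNT] = 5/8

Set D = (0, 0), M = (1, 0), T = (0, 1), F = (5, 4); any affine frame gives the same invariant.
1. K is the intersection of line FD and line TM ⇒ K = (5/9, 4/9)
2. N is the midpoint of FK ⇒ N = (25/9, 20/9)
3. P is the midpoint of DT ⇒ P = (0, 1/2)
2·[PDF] = 5/2, 2·[MNT] = 4
[PDF]:[MNT] = 5/2:4 = 5/8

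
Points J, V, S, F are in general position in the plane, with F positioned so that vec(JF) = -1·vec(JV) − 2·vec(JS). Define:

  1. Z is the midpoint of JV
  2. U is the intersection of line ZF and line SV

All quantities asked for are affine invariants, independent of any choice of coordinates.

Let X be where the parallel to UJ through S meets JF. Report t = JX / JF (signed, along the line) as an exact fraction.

t = -5/8

Work in coordinates with J = (0, 0), V = (1, 0), S = (0, 1), F = (-1, -2).
1. Z is the midpoint of JV ⇒ Z = (1/2, 0)
2. U is the intersection of line ZF and line SV ⇒ U = (5/7, 2/7)
through S parallel to UJ: direction (-5/7, -2/7); meets JF at X = (5/8, 5/4)
X = J + t·(F−J) with t = -5/8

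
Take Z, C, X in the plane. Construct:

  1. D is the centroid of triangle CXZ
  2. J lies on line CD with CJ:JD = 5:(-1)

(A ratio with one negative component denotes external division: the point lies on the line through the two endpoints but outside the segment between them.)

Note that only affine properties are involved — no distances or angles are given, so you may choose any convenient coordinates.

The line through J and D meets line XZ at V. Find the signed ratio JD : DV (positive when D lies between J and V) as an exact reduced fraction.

Assign Z = (0, 0), C = (1, 0), X = (0, 1) — the answer is frame-independent, so this choice is without loss of generality.
1. D is the centroid of triangle CXZ ⇒ D = (1/3, 1/3)
2. J lies on line CD with CJ:JD = 5:(-1) ⇒ J = (1/6, 5/12)
line JD meets XZ at V = (0, 1/2)
D = J + t·(V−J) with t = -1, so JD:DV = -1:2

JD:DV = -1/2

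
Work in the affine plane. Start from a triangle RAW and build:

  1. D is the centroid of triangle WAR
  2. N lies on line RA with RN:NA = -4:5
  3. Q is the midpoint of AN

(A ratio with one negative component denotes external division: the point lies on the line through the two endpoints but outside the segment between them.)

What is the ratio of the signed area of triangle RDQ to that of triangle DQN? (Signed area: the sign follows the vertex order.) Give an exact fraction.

Choose coordinates R = (0, 0), A = (1, 0), W = (0, 1).
1. D is the centroid of triangle WAR ⇒ D = (1/3, 1/3)
2. N lies on line RA with RN:NA = -4:5 ⇒ N = (-4, 0)
3. Q is the midpoint of AN ⇒ Q = (-3/2, 0)
2·[RDQ] = 1/2, 2·[DQN] = -5/6
[RDQ]:[DQN] = 1/2:-5/6 = -3/5

[RDQ]:[DQN] = -3/5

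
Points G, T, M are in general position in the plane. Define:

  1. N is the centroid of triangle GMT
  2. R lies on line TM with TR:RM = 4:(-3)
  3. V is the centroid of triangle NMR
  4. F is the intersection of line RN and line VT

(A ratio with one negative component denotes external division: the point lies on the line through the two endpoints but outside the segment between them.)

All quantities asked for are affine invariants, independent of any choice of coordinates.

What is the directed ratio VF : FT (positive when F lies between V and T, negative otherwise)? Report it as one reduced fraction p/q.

VF:FT = -1/4

Choose coordinates G = (0, 0), T = (1, 0), M = (0, 1).
1. N is the centroid of triangle GMT ⇒ N = (1/3, 1/3)
2. R lies on line TM with TR:RM = 4:(-3) ⇒ R = (-3, 4)
3. V is the centroid of triangle NMR ⇒ V = (-8/9, 16/9)
4. F is the intersection of line RN and line VT ⇒ F = (-41/27, 64/27)
F = V + t·(T−V) with t = -1/3, so VF:FT = t:(1−t) = -1/3:4/3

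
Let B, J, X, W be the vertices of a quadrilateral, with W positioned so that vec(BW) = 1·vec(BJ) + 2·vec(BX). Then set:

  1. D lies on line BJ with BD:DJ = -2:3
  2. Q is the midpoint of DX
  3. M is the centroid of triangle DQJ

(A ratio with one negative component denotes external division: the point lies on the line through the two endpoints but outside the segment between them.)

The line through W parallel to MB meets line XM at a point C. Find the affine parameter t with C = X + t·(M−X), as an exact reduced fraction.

t = -5/4

Choose coordinates B = (0, 0), J = (1, 0), X = (0, 1), W = (1, 2).
1. D lies on line BJ with BD:DJ = -2:3 ⇒ D = (-2, 0)
2. Q is the midpoint of DX ⇒ Q = (-1, 1/2)
3. M is the centroid of triangle DQJ ⇒ M = (-2/3, 1/6)
through W parallel to MB: direction (2/3, -1/6); meets XM at C = (5/6, 49/24)
C = X + t·(M−X) with t = -5/4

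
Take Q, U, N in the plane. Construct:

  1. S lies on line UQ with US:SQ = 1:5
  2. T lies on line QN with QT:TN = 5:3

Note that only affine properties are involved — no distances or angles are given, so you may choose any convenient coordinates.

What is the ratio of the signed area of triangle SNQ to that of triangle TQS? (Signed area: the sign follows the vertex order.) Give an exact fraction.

Set Q = (0, 0), U = (1, 0), N = (0, 1); any affine frame gives the same invariant.
1. S lies on line UQ with US:SQ = 1:5 ⇒ S = (5/6, 0)
2. T lies on line QN with QT:TN = 5:3 ⇒ T = (0, 5/8)
2·[SNQ] = 5/6, 2·[TQS] = 25/48
[SNQ]:[TQS] = 5/6:25/48 = 8/5

[SNQ]:[TQS] = 8/5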